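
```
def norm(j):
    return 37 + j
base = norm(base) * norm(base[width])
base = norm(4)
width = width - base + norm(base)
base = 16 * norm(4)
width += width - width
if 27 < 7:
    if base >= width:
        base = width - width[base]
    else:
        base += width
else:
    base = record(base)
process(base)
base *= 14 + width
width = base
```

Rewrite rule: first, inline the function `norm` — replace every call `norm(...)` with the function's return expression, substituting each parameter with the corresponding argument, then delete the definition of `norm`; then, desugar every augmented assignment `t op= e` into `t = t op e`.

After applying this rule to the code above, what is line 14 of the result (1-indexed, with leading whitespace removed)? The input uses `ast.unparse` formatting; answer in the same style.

base = base * (14 + width)

Transformed code:
base = (37 + base) * (37 + base[width])
base = 37 + 4
width = width - base + (37 + base)
base = 16 * (37 + 4)
width = width + (width - width)
if 27 < 7:
    if base >= width:
        base = width - width[base]
    else:
        base = base + width
else:
    base = record(base)
process(base)
base = base * (14 + width)
width = base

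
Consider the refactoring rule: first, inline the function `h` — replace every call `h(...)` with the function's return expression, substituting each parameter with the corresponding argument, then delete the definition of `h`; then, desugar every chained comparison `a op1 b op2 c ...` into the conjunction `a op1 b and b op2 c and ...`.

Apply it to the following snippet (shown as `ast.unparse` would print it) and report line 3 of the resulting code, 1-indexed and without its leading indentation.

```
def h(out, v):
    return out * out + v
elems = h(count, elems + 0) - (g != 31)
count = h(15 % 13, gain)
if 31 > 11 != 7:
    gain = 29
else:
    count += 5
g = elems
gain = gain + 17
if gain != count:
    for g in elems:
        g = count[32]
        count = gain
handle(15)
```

Transformed code:
elems = count * count + (elems + 0) - (g != 31)
count = 15 % 13 * (15 % 13) + gain
if 31 > 11 and 11 != 7:
    gain = 29
else:
    count += 5
g = elems
gain = gain + 17
if gain != count:
    for g in elems:
        g = count[32]
        count = gain
handle(15)

if 31 > 11 and 11 != 7:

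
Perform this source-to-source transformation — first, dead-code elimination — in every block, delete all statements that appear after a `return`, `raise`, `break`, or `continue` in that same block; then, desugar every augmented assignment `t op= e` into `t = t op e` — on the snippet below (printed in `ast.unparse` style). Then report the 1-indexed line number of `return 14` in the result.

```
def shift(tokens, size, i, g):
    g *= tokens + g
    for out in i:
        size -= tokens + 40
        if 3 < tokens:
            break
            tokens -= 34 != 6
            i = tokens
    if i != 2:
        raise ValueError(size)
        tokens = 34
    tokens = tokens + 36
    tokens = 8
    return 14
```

11

Transformed code:
def shift(tokens, size, i, g):
    g = g * (tokens + g)
    for out in i:
        size = size - (tokens + 40)
        if 3 < tokens:
            break
    if i != 2:
        raise ValueError(size)
    tokens = tokens + 36
    tokens = 8
    return 14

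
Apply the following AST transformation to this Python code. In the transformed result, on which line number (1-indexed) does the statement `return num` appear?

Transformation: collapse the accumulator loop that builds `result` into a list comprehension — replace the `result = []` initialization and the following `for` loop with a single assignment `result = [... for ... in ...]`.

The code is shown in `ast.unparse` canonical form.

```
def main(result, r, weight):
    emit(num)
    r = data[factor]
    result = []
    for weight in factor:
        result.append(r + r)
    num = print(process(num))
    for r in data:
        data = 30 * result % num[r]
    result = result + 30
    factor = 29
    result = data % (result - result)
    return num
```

Transformed code:
def main(result, r, weight):
    emit(num)
    r = data[factor]
    result = [r + r for weight in factor]
    num = print(process(num))
    for r in data:
        data = 30 * result % num[r]
    result = result + 30
    factor = 29
    result = data % (result - result)
    return num

11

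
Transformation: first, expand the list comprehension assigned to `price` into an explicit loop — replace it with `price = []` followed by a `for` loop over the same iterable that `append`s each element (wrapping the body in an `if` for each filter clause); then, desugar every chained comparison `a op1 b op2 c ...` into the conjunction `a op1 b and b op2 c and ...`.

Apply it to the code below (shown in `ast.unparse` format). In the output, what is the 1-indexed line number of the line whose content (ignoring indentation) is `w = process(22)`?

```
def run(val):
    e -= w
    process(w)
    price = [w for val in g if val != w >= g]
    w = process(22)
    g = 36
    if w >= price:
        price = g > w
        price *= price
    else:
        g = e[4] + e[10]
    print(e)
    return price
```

Transformed code:
def run(val):
    e -= w
    process(w)
    price = []
    for val in g:
        if val != w and w >= g:
            price.append(w)
    w = process(22)
    g = 36
    if w >= price:
        price = g > w
        price *= price
    else:
        g = e[4] + e[10]
    print(e)
    return price

8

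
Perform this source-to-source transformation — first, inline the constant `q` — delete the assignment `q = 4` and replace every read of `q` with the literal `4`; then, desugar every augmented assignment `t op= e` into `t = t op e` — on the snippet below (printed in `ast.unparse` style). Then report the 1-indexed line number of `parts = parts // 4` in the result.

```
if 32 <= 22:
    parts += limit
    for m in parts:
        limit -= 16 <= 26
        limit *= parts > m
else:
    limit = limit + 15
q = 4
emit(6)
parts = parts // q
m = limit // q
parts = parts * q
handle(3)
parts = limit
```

Transformed code:
if 32 <= 22:
    parts = parts + limit
    for m in parts:
        limit = limit - (16 <= 26)
        limit = limit * (parts > m)
else:
    limit = limit + 15
emit(6)
parts = parts // 4
m = limit // 4
parts = parts * 4
handle(3)
parts = limit

9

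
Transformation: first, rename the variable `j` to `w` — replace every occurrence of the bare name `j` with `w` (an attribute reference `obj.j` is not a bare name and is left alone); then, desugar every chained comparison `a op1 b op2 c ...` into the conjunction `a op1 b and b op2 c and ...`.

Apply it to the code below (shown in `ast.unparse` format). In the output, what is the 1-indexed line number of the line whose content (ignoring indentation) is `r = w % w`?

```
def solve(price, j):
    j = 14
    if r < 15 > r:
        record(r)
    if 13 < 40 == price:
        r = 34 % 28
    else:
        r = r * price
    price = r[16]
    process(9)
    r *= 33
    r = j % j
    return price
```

12

Transformed code:
def solve(price, w):
    w = 14
    if r < 15 and 15 > r:
        record(r)
    if 13 < 40 and 40 == price:
        r = 34 % 28
    else:
        r = r * price
    price = r[16]
    process(9)
    r *= 33
    r = w % w
    return price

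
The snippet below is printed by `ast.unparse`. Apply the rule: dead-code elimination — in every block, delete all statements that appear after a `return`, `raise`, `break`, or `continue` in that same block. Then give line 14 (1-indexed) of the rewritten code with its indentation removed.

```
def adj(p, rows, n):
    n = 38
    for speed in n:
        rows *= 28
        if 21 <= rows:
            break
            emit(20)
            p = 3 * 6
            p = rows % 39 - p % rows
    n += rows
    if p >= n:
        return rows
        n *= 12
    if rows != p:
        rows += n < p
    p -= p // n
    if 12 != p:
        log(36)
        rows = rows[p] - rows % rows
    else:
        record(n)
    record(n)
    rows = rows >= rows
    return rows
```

Transformed code:
def adj(p, rows, n):
    n = 38
    for speed in n:
        rows *= 28
        if 21 <= rows:
            break
    n += rows
    if p >= n:
        return rows
    if rows != p:
        rows += n < p
    p -= p // n
    if 12 != p:
        log(36)
        rows = rows[p] - rows % rows
    else:
        record(n)
    record(n)
    rows = rows >= rows
    return rows

log(36)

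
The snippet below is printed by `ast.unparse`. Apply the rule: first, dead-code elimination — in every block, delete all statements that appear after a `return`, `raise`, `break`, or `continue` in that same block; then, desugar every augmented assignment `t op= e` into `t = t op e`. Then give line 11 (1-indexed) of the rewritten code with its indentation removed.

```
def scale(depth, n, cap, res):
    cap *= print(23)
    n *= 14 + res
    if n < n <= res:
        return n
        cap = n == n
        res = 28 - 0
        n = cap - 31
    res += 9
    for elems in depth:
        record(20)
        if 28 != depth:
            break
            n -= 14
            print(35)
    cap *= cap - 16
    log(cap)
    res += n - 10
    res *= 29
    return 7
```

cap = cap * (cap - 16)

Transformed code:
def scale(depth, n, cap, res):
    cap = cap * print(23)
    n = n * (14 + res)
    if n < n <= res:
        return n
    res = res + 9
    for elems in depth:
        record(20)
        if 28 != depth:
            break
    cap = cap * (cap - 16)
    log(cap)
    res = res + (n - 10)
    res = res * 29
    return 7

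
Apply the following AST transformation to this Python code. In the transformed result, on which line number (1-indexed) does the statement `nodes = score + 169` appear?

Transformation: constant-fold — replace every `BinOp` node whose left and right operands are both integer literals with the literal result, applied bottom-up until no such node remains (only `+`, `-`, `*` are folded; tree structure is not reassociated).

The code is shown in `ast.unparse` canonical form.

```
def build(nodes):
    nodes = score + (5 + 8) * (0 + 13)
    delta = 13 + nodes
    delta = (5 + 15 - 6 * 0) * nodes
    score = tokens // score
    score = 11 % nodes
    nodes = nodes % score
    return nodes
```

2

Transformed code:
def build(nodes):
    nodes = score + 169
    delta = 13 + nodes
    delta = 20 * nodes
    score = tokens // score
    score = 11 % nodes
    nodes = nodes % score
    return nodes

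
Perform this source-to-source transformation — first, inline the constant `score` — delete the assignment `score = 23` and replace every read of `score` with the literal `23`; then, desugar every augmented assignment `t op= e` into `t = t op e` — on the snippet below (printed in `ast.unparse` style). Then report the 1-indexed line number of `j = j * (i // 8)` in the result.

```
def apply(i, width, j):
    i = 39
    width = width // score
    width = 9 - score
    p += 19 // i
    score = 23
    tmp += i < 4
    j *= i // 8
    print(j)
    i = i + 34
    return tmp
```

7

Transformed code:
def apply(i, width, j):
    i = 39
    width = width // 23
    width = 9 - 23
    p = p + 19 // i
    tmp = tmp + (i < 4)
    j = j * (i // 8)
    print(j)
    i = i + 34
    return tmp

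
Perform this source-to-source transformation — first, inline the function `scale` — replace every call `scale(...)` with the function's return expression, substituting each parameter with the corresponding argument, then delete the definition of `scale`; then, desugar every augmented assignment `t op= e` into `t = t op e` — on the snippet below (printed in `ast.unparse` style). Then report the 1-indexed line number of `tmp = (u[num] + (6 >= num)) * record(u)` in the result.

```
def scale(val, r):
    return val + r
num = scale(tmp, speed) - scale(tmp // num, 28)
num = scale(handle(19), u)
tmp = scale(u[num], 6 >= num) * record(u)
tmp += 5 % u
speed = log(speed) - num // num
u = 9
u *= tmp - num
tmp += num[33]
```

3

Transformed code:
num = tmp + speed - (tmp // num + 28)
num = handle(19) + u
tmp = (u[num] + (6 >= num)) * record(u)
tmp = tmp + 5 % u
speed = log(speed) - num // num
u = 9
u = u * (tmp - num)
tmp = tmp + num[33]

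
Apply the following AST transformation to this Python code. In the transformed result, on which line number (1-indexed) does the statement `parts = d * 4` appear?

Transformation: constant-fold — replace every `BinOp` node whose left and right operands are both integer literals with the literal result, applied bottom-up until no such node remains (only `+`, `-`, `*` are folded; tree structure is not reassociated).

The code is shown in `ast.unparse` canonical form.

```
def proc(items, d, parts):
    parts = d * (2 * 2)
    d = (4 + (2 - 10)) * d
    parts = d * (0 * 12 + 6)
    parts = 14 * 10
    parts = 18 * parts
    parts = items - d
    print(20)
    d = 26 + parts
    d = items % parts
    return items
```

2

Transformed code:
def proc(items, d, parts):
    parts = d * 4
    d = -4 * d
    parts = d * 6
    parts = 140
    parts = 18 * parts
    parts = items - d
    print(20)
    d = 26 + parts
    d = items % parts
    return items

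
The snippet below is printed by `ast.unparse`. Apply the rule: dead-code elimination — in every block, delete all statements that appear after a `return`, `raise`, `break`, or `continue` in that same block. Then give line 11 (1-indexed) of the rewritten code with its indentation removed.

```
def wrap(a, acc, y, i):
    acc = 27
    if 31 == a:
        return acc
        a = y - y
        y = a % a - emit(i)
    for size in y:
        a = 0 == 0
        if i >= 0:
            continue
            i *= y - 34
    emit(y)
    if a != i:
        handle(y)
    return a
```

Transformed code:
def wrap(a, acc, y, i):
    acc = 27
    if 31 == a:
        return acc
    for size in y:
        a = 0 == 0
        if i >= 0:
            continue
    emit(y)
    if a != i:
        handle(y)
    return a

handle(y)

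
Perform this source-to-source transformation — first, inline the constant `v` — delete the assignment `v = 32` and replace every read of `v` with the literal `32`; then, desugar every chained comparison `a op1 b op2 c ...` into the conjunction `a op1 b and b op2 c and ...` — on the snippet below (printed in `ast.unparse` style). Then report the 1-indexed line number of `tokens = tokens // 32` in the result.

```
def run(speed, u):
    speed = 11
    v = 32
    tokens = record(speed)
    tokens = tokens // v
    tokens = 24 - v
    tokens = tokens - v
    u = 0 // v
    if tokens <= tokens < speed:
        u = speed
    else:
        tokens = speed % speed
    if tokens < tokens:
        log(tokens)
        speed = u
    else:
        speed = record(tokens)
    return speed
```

4

Transformed code:
def run(speed, u):
    speed = 11
    tokens = record(speed)
    tokens = tokens // 32
    tokens = 24 - 32
    tokens = tokens - 32
    u = 0 // 32
    if tokens <= tokens and tokens < speed:
        u = speed
    else:
        tokens = speed % speed
    if tokens < tokens:
        log(tokens)
        speed = u
    else:
        speed = record(tokens)
    return speed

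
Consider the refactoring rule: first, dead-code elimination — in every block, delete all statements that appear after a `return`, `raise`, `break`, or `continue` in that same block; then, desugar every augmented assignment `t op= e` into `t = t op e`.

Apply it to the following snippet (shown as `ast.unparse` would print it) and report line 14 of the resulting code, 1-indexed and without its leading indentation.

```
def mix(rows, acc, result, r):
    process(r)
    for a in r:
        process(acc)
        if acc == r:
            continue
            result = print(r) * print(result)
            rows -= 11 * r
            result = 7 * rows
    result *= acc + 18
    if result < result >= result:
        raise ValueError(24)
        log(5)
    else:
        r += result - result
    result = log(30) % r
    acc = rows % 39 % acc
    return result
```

Transformed code:
def mix(rows, acc, result, r):
    process(r)
    for a in r:
        process(acc)
        if acc == r:
            continue
    result = result * (acc + 18)
    if result < result >= result:
        raise ValueError(24)
    else:
        r = r + (result - result)
    result = log(30) % r
    acc = rows % 39 % acc
    return result

return result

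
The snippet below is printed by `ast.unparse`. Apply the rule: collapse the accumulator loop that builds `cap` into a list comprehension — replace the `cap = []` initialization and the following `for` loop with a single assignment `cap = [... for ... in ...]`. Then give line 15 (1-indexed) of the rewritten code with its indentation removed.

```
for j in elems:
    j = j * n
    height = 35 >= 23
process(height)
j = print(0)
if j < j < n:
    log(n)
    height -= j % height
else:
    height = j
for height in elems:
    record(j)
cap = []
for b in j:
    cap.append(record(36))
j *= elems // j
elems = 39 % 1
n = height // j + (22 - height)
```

Transformed code:
for j in elems:
    j = j * n
    height = 35 >= 23
process(height)
j = print(0)
if j < j < n:
    log(n)
    height -= j % height
else:
    height = j
for height in elems:
    record(j)
cap = [record(36) for b in j]
j *= elems // j
elems = 39 % 1
n = height // j + (22 - height)

elems = 39 % 1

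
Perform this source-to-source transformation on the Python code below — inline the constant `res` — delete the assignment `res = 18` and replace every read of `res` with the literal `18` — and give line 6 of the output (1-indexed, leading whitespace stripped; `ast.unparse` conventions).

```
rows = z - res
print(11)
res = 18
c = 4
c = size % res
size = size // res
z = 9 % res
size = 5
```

Transformed code:
rows = z - 18
print(11)
c = 4
c = size % 18
size = size // 18
z = 9 % 18
size = 5

z = 9 % 18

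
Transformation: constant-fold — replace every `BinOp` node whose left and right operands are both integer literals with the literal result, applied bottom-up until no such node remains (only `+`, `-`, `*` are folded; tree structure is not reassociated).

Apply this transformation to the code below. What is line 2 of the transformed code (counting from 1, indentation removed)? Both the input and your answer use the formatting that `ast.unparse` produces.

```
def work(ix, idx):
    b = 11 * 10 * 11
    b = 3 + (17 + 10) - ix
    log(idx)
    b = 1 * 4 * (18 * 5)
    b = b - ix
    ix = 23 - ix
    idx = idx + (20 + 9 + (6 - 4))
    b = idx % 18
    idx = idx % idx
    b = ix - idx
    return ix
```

Transformed code:
def work(ix, idx):
    b = 1210
    b = 30 - ix
    log(idx)
    b = 360
    b = b - ix
    ix = 23 - ix
    idx = idx + 31
    b = idx % 18
    idx = idx % idx
    b = ix - idx
    return ix

b = 1210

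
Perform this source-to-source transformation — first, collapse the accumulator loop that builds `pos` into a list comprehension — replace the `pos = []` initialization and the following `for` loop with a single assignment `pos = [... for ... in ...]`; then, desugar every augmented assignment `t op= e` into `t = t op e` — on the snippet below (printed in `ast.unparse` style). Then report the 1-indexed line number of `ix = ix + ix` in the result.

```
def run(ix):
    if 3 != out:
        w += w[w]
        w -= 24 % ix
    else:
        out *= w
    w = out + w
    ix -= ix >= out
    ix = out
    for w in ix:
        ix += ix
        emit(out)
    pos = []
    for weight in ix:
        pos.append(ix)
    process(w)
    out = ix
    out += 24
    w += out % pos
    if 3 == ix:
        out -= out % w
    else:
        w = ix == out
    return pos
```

11

Transformed code:
def run(ix):
    if 3 != out:
        w = w + w[w]
        w = w - 24 % ix
    else:
        out = out * w
    w = out + w
    ix = ix - (ix >= out)
    ix = out
    for w in ix:
        ix = ix + ix
        emit(out)
    pos = [ix for weight in ix]
    process(w)
    out = ix
    out = out + 24
    w = w + out % pos
    if 3 == ix:
        out = out - out % w
    else:
        w = ix == out
    return pos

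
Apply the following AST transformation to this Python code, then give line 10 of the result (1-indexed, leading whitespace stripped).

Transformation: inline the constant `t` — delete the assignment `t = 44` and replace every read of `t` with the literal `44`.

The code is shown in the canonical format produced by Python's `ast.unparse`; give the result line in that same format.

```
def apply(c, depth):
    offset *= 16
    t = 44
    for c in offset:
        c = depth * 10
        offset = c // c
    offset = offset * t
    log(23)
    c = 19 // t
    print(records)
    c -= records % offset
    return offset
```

Transformed code:
def apply(c, depth):
    offset *= 16
    for c in offset:
        c = depth * 10
        offset = c // c
    offset = offset * 44
    log(23)
    c = 19 // 44
    print(records)
    c -= records % offset
    return offset

c -= records % offset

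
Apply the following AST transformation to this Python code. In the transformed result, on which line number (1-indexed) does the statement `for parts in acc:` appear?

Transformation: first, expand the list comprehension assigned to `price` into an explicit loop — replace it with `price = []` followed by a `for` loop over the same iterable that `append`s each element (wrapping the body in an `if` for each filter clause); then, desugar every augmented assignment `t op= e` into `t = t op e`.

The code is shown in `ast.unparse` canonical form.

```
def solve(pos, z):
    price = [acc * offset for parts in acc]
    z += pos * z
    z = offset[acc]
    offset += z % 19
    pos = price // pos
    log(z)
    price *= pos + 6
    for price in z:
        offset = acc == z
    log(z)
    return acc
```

Transformed code:
def solve(pos, z):
    price = []
    for parts in acc:
        price.append(acc * offset)
    z = z + pos * z
    z = offset[acc]
    offset = offset + z % 19
    pos = price // pos
    log(z)
    price = price * (pos + 6)
    for price in z:
        offset = acc == z
    log(z)
    return acc

3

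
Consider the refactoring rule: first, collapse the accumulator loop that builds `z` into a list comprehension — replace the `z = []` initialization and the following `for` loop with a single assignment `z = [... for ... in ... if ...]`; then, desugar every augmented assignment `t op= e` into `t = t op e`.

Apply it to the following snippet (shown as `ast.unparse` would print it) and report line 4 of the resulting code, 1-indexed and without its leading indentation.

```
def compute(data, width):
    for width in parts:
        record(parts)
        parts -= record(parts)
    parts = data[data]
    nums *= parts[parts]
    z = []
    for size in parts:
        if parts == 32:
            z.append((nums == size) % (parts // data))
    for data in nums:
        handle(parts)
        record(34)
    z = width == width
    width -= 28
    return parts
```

Transformed code:
def compute(data, width):
    for width in parts:
        record(parts)
        parts = parts - record(parts)
    parts = data[data]
    nums = nums * parts[parts]
    z = [(nums == size) % (parts // data) for size in parts if parts == 32]
    for data in nums:
        handle(parts)
        record(34)
    z = width == width
    width = width - 28
    return parts

parts = parts - record(parts)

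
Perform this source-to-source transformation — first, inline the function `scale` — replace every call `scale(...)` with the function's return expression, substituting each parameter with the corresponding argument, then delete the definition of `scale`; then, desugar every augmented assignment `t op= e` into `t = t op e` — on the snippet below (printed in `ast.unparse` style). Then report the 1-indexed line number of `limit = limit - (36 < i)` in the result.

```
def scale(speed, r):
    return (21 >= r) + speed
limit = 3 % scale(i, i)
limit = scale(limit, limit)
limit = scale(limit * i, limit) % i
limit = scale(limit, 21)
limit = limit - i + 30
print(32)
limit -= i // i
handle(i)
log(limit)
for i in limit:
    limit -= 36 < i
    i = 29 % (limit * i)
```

11

Transformed code:
limit = 3 % ((21 >= i) + i)
limit = (21 >= limit) + limit
limit = ((21 >= limit) + limit * i) % i
limit = (21 >= 21) + limit
limit = limit - i + 30
print(32)
limit = limit - i // i
handle(i)
log(limit)
for i in limit:
    limit = limit - (36 < i)
    i = 29 % (limit * i)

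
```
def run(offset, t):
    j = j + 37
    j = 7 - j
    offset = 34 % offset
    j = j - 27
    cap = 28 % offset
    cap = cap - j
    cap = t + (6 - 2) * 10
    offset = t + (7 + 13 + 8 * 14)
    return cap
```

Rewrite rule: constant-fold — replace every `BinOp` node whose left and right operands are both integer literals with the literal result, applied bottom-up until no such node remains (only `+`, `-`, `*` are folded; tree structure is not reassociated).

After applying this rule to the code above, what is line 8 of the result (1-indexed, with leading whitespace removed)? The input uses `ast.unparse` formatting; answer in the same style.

cap = t + 40

Transformed code:
def run(offset, t):
    j = j + 37
    j = 7 - j
    offset = 34 % offset
    j = j - 27
    cap = 28 % offset
    cap = cap - j
    cap = t + 40
    offset = t + 132
    return cap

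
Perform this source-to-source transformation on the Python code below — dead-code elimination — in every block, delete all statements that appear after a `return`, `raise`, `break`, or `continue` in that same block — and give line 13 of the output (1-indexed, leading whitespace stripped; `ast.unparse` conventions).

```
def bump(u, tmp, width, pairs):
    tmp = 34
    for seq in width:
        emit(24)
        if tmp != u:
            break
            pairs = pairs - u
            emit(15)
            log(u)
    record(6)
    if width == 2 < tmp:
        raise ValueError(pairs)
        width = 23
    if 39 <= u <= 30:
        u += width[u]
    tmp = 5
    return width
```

return width

Transformed code:
def bump(u, tmp, width, pairs):
    tmp = 34
    for seq in width:
        emit(24)
        if tmp != u:
            break
    record(6)
    if width == 2 < tmp:
        raise ValueError(pairs)
    if 39 <= u <= 30:
        u += width[u]
    tmp = 5
    return width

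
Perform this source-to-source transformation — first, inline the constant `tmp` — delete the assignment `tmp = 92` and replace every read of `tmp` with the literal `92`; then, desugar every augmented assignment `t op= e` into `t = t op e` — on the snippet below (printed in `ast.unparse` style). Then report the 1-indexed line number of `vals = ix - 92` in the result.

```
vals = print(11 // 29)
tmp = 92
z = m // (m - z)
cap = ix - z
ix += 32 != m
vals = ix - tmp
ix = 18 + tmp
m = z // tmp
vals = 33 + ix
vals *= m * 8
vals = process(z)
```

Transformed code:
vals = print(11 // 29)
z = m // (m - z)
cap = ix - z
ix = ix + (32 != m)
vals = ix - 92
ix = 18 + 92
m = z // 92
vals = 33 + ix
vals = vals * (m * 8)
vals = process(z)

5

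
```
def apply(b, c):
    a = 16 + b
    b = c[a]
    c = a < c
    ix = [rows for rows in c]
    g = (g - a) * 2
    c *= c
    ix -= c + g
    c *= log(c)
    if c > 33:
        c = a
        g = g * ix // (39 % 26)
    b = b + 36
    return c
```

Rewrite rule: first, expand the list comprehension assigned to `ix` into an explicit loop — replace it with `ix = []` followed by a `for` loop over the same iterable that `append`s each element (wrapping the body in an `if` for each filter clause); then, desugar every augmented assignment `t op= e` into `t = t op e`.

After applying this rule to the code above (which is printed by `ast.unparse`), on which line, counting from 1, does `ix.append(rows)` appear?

7

Transformed code:
def apply(b, c):
    a = 16 + b
    b = c[a]
    c = a < c
    ix = []
    for rows in c:
        ix.append(rows)
    g = (g - a) * 2
    c = c * c
    ix = ix - (c + g)
    c = c * log(c)
    if c > 33:
        c = a
        g = g * ix // (39 % 26)
    b = b + 36
    return c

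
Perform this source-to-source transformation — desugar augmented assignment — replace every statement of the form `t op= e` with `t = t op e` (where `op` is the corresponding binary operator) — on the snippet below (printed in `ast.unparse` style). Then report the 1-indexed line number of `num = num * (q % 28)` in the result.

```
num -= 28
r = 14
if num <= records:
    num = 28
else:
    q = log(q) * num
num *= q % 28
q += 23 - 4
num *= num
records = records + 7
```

Transformed code:
num = num - 28
r = 14
if num <= records:
    num = 28
else:
    q = log(q) * num
num = num * (q % 28)
q = q + (23 - 4)
num = num * num
records = records + 7

7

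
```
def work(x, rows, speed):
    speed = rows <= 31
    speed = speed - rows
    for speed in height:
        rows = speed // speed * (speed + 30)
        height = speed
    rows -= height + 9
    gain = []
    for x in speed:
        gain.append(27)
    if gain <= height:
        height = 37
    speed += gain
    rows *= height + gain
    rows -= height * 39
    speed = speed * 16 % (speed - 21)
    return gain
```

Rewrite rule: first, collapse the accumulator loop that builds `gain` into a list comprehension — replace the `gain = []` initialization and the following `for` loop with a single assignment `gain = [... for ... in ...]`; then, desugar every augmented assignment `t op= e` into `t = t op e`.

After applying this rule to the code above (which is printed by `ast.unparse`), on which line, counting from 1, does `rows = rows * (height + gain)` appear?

Transformed code:
def work(x, rows, speed):
    speed = rows <= 31
    speed = speed - rows
    for speed in height:
        rows = speed // speed * (speed + 30)
        height = speed
    rows = rows - (height + 9)
    gain = [27 for x in speed]
    if gain <= height:
        height = 37
    speed = speed + gain
    rows = rows * (height + gain)
    rows = rows - height * 39
    speed = speed * 16 % (speed - 21)
    return gain

12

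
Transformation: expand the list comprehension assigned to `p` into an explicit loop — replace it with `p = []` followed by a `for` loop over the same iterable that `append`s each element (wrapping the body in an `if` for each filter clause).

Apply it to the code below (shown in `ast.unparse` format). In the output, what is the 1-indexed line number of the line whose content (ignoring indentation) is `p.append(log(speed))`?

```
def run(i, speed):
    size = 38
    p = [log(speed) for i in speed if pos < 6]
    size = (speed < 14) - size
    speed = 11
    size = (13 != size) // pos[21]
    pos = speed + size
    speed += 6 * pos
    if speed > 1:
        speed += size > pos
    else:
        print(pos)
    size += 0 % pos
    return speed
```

Transformed code:
def run(i, speed):
    size = 38
    p = []
    for i in speed:
        if pos < 6:
            p.append(log(speed))
    size = (speed < 14) - size
    speed = 11
    size = (13 != size) // pos[21]
    pos = speed + size
    speed += 6 * pos
    if speed > 1:
        speed += size > pos
    else:
        print(pos)
    size += 0 % pos
    return speed

6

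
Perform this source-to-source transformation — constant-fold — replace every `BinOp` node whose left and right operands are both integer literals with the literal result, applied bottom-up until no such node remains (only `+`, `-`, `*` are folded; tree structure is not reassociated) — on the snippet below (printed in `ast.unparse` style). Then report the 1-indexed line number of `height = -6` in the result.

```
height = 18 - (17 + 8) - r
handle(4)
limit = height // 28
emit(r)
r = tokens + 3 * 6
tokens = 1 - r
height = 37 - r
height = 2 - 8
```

Transformed code:
height = -7 - r
handle(4)
limit = height // 28
emit(r)
r = tokens + 18
tokens = 1 - r
height = 37 - r
height = -6

8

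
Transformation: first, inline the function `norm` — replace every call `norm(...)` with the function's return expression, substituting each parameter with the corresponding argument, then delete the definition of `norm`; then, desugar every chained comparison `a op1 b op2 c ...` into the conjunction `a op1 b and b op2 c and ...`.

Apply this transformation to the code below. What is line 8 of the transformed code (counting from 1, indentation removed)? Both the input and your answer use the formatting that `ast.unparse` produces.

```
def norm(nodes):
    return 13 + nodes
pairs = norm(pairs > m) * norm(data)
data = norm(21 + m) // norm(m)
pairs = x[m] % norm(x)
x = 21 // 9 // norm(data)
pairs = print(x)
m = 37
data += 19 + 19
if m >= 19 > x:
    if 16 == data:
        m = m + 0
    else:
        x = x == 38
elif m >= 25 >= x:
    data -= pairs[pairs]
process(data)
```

if m >= 19 and 19 > x:

Transformed code:
pairs = (13 + (pairs > m)) * (13 + data)
data = (13 + (21 + m)) // (13 + m)
pairs = x[m] % (13 + x)
x = 21 // 9 // (13 + data)
pairs = print(x)
m = 37
data += 19 + 19
if m >= 19 and 19 > x:
    if 16 == data:
        m = m + 0
    else:
        x = x == 38
elif m >= 25 and 25 >= x:
    data -= pairs[pairs]
process(data)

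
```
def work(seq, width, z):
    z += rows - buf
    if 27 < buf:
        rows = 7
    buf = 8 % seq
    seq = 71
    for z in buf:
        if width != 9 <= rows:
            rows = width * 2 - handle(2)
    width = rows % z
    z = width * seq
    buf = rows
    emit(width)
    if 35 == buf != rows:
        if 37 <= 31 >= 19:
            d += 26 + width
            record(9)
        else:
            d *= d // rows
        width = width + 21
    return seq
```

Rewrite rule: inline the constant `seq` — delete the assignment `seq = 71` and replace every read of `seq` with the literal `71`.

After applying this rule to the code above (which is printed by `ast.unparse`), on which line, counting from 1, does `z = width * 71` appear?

10

Transformed code:
def work(seq, width, z):
    z += rows - buf
    if 27 < buf:
        rows = 7
    buf = 8 % 71
    for z in buf:
        if width != 9 <= rows:
            rows = width * 2 - handle(2)
    width = rows % z
    z = width * 71
    buf = rows
    emit(width)
    if 35 == buf != rows:
        if 37 <= 31 >= 19:
            d += 26 + width
            record(9)
        else:
            d *= d // rows
        width = width + 21
    return 71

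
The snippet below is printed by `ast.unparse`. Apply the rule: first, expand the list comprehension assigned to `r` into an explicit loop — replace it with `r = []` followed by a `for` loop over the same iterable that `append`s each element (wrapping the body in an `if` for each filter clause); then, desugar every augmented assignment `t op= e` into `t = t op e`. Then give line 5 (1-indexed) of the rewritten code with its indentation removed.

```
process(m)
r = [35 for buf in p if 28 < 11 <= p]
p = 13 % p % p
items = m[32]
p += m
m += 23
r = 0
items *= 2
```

r.append(35)

Transformed code:
process(m)
r = []
for buf in p:
    if 28 < 11 <= p:
        r.append(35)
p = 13 % p % p
items = m[32]
p = p + m
m = m + 23
r = 0
items = items * 2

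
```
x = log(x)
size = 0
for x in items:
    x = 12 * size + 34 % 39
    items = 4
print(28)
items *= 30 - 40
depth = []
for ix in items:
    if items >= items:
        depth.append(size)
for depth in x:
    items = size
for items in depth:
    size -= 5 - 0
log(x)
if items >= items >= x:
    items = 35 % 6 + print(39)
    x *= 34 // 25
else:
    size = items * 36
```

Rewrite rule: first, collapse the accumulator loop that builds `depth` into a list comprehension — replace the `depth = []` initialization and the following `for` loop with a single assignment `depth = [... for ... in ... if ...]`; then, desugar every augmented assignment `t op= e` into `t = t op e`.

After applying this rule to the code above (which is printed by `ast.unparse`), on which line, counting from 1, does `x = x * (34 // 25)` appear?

Transformed code:
x = log(x)
size = 0
for x in items:
    x = 12 * size + 34 % 39
    items = 4
print(28)
items = items * (30 - 40)
depth = [size for ix in items if items >= items]
for depth in x:
    items = size
for items in depth:
    size = size - (5 - 0)
log(x)
if items >= items >= x:
    items = 35 % 6 + print(39)
    x = x * (34 // 25)
else:
    size = items * 36

16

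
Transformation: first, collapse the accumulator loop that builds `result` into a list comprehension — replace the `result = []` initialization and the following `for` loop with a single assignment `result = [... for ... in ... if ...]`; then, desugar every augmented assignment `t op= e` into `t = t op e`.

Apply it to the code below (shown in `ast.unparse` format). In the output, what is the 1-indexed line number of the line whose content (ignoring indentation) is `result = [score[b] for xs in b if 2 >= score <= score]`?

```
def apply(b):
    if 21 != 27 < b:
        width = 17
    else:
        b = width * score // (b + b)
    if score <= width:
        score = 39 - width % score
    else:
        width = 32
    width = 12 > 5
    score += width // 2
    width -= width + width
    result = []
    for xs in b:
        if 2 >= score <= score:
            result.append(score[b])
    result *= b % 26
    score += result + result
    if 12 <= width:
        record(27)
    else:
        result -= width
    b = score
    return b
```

Transformed code:
def apply(b):
    if 21 != 27 < b:
        width = 17
    else:
        b = width * score // (b + b)
    if score <= width:
        score = 39 - width % score
    else:
        width = 32
    width = 12 > 5
    score = score + width // 2
    width = width - (width + width)
    result = [score[b] for xs in b if 2 >= score <= score]
    result = result * (b % 26)
    score = score + (result + result)
    if 12 <= width:
        record(27)
    else:
        result = result - width
    b = score
    return b

13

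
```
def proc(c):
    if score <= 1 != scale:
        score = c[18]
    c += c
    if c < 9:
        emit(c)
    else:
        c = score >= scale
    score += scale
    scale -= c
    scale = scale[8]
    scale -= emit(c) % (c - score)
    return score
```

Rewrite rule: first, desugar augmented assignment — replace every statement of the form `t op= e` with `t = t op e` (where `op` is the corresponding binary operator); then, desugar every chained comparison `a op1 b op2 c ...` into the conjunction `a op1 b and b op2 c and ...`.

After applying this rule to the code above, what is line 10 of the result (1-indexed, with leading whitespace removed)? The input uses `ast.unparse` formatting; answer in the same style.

scale = scale - c

Transformed code:
def proc(c):
    if score <= 1 and 1 != scale:
        score = c[18]
    c = c + c
    if c < 9:
        emit(c)
    else:
        c = score >= scale
    score = score + scale
    scale = scale - c
    scale = scale[8]
    scale = scale - emit(c) % (c - score)
    return score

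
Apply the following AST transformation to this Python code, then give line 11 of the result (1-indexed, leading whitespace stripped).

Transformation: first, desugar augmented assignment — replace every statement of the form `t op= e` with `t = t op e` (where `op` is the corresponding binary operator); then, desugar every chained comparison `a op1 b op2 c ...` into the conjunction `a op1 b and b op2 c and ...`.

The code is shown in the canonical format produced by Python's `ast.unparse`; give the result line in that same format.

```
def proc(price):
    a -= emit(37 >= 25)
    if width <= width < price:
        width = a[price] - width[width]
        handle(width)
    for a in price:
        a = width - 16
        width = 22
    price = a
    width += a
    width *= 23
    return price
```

Transformed code:
def proc(price):
    a = a - emit(37 >= 25)
    if width <= width and width < price:
        width = a[price] - width[width]
        handle(width)
    for a in price:
        a = width - 16
        width = 22
    price = a
    width = width + a
    width = width * 23
    return price

width = width * 23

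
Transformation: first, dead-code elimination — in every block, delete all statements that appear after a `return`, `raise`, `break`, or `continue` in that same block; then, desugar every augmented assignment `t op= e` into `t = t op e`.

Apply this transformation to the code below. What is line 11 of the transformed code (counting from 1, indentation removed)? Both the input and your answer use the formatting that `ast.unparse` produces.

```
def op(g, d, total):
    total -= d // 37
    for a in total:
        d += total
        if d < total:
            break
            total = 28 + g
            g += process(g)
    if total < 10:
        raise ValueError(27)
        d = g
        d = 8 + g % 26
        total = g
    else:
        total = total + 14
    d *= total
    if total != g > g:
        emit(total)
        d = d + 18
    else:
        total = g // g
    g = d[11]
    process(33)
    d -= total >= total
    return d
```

Transformed code:
def op(g, d, total):
    total = total - d // 37
    for a in total:
        d = d + total
        if d < total:
            break
    if total < 10:
        raise ValueError(27)
    else:
        total = total + 14
    d = d * total
    if total != g > g:
        emit(total)
        d = d + 18
    else:
        total = g // g
    g = d[11]
    process(33)
    d = d - (total >= total)
    return d

d = d * total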